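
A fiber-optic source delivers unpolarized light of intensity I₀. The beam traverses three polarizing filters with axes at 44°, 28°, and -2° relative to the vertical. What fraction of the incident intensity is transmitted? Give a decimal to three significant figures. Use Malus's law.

Unpolarized light through the first polarizer → I₁ = ½ I₀, now polarized at 44°.
I₂ = I₁ cos²(28° − 44°) = 0.5 I₀ · cos²(16°) = 0.462 I₀.
I₃ = I₂ cos²(-2° − 28°) = 0.462 I₀ · cos²(30°) = 0.3465 I₀.
Transmitted fraction = 0.3465.

≈ 0.347 I₀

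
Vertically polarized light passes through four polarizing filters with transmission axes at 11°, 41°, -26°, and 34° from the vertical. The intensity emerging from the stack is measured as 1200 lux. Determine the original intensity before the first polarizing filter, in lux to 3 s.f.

I₀ ≈ 4.35e4 lux

By Malus's law, I₁ = I₀ cos²(11° − 0°) = I₀ cos²(11°) = 0.9636 I₀.
I₂ = I₁ cos²(41° − 11°) = 0.9636 I₀ · cos²(30°) = 0.7227 I₀.
I₃ = I₂ cos²(-26° − 41°) = 0.7227 I₀ · cos²(67°) = 0.1103 I₀.
I₄ = I₃ cos²(34° + 26°) = 0.1103 I₀ · cos²(60°) = 0.02758 I₀.
So 1200 lux = 0.02758 I₀, giving I₀ = 1200/0.02758 = 4.35e+04 lux.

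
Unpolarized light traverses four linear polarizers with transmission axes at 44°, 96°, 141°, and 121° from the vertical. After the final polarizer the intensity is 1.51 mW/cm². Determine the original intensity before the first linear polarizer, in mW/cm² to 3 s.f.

I₀ ≈ 18.0 mW/cm²

Unpolarized light through the first polarizer → I₁ = ½ I₀, now polarized at 44°.
I₂ = I₁ cos²(96° − 44°) = 0.5 I₀ · cos²(52°) = 0.1895 I₀.
I₃ = I₂ cos²(141° − 96°) = 0.1895 I₀ · cos²(45°) = 0.09476 I₀.
I₄ = I₃ cos²(121° − 141°) = 0.09476 I₀ · cos²(20°) = 0.08367 I₀.
So 1.51 mW/cm² = 0.08367 I₀, giving I₀ = 1.51/0.08367 = 18.05 mW/cm².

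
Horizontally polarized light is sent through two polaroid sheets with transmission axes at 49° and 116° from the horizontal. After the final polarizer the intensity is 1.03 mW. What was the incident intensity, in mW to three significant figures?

I₀ ≈ 15.7 mW

I₁ = I₀ cos²(49° − 0°) = I₀ cos²(49°) = 0.4304 I₀.
I₂ = I₁ cos²(116° − 49°) = 0.4304 I₀ · cos²(67°) = 0.06571 I₀.
So 1.03 mW = 0.06571 I₀, giving I₀ = 1.03/0.06571 = 15.67 mW.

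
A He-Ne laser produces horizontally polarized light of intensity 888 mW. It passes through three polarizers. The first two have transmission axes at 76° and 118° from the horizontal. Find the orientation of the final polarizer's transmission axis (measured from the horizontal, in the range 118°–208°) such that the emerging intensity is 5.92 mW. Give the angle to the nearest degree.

θ ≈ 181°

By Malus's law, I₁ = I₀ cos²(76° − 0°) = I₀ cos²(76°) = 0.05853 I₀.
I₂ = I₁ cos²(118° − 76°) = 0.05853 I₀ · cos²(42°) = 0.03232 I₀.
Target fraction: 5.92 / 888 mW = 0.006667 of I₀.
Need I₃/I₀ = 0.006667, so cos²(θ − 118°) = 0.006667 / 0.03232 = 0.2063.
θ − 118° = arccos(√0.2063) = 63.0°, giving θ ≈ 118 + 63.0 = 181.0°.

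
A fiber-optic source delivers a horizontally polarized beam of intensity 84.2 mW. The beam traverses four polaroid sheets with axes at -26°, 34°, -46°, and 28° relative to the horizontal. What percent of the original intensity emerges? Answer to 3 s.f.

≈ 0.0463%

I₁ = 84.2 mW · cos²(26°) = 68.02 mW.
I₂ = I₁ · cos²(60°) = 68.02 · 0.25 = 17 mW.
I₃ = I₂ · cos²(80°) = 17 · 0.03015 = 0.5128 mW.
I₄ = I₃ · cos²(74°) = 0.5128 · 0.07598 = 0.03896 mW.
That is 0.04627% of the incident intensity.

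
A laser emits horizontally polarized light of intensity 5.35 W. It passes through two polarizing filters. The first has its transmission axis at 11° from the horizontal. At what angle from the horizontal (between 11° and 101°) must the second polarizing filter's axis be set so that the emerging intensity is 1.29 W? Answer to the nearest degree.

θ ≈ 71°

I₁ = I₀ cos²(11° − 0°) = I₀ cos²(11°) = 0.9636 I₀.
Target fraction: 1.29 / 5.35 W = 0.2411 of I₀.
Need I₂/I₀ = 0.2411, so cos²(θ − 11°) = 0.2411 / 0.9636 = 0.2502.
θ − 11° = arccos(√0.2502) = 60.0°, giving θ ≈ 11 + 60.0 = 71.0°.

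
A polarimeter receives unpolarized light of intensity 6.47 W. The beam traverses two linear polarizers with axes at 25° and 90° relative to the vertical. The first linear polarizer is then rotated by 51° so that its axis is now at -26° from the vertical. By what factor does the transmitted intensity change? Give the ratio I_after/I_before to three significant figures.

I_new/I_old ≈ 1.08

Before rotation:
Unpolarized light through the first polarizer → I₁ = ½ I₀, now polarized at 25°.
I₂ = I₁ cos²(90° − 25°) = 0.5 I₀ · cos²(65°) = 0.0893 I₀.
After rotation:
Unpolarized light through the first polarizer → I₁ = ½ I₀, now polarized at -26°.
Angle between axes 1 and 2: 64°. I₂ = 0.5 I₀ · cos²(64°) = 0.09608 I₀.
Ratio = 0.09608 / 0.0893 = 1.076.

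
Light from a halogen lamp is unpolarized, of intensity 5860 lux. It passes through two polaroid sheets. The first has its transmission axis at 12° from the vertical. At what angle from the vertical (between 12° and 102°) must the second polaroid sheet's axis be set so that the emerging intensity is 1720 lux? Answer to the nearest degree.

θ ≈ 52°

Unpolarized light through the first polarizer → I₁ = ½ I₀, now polarized at 12°.
Target fraction: 1720 / 5860 lux = 0.2935 of I₀.
Need I₂/I₀ = 0.2935, so cos²(θ − 12°) = 0.2935 / 0.5 = 0.587.
θ − 12° = arccos(√0.587) = 40.0°, giving θ ≈ 12 + 40.0 = 52.0°.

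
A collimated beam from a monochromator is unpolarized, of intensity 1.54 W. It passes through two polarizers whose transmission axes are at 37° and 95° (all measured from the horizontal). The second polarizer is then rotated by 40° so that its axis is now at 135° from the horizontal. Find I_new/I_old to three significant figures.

I_new/I_old ≈ 0.0690

Before rotation:
Unpolarized light through the first polarizer → I₁ = ½ I₀, now polarized at 37°.
I₂ = I₁ cos²(95° − 37°) = 0.5 I₀ · cos²(58°) = 0.1404 I₀.
After rotation:
Unpolarized light through the first polarizer → I₁ = ½ I₀, now polarized at 37°.
Angle between axes 1 and 2: 82°. I₂ = 0.5 I₀ · cos²(82°) = 0.009685 I₀.
Ratio = 0.009685 / 0.1404 = 0.06897.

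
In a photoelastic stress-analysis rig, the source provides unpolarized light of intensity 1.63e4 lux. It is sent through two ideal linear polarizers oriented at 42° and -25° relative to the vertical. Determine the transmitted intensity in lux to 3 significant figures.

Unpolarized light through the first polarizer → I₁ = 1.63e4 lux/2 = 8150 lux, polarized at 42°.
I₂ = I₁ · cos²(67°) = 8150 · 0.1527 = 1244 lux.

I ≈ 1240 lux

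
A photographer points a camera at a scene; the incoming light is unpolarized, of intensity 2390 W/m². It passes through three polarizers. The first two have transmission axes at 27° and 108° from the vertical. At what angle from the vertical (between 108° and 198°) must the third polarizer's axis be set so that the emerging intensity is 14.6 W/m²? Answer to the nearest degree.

θ ≈ 153°

Unpolarized light through the first polarizer → I₁ = ½ I₀, now polarized at 27°.
I₂ = I₁ cos²(108° − 27°) = 0.5 I₀ · cos²(81°) = 0.01224 I₀.
Target fraction: 14.6 / 2390 W/m² = 0.006109 of I₀.
Need I₃/I₀ = 0.006109, so cos²(θ − 108°) = 0.006109 / 0.01224 = 0.4993.
θ − 108° = arccos(√0.4993) = 45.0°, giving θ ≈ 108 + 45.0 = 153.0°.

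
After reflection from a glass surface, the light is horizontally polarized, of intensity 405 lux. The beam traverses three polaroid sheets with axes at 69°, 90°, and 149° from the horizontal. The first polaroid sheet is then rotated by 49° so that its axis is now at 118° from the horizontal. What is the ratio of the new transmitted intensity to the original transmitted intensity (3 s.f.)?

I_new/I_old ≈ 1.54

Before rotation:
I₁ = I₀ cos²(69° − 0°) = I₀ cos²(69°) = 0.1284 I₀.
I₂ = I₁ cos²(90° − 69°) = 0.1284 I₀ · cos²(21°) = 0.1119 I₀.
I₃ = I₂ cos²(149° − 90°) = 0.1119 I₀ · cos²(59°) = 0.02969 I₀.
After rotation:
I₁ = I₀ cos²(118° − 0°) = I₀ cos²(62°) = 0.2204 I₀.
I₂ = I₁ cos²(90° − 118°) = 0.2204 I₀ · cos²(28°) = 0.1718 I₀.
I₃ = I₂ cos²(149° − 90°) = 0.1718 I₀ · cos²(59°) = 0.04558 I₀.
Ratio = 0.04558 / 0.02969 = 1.535.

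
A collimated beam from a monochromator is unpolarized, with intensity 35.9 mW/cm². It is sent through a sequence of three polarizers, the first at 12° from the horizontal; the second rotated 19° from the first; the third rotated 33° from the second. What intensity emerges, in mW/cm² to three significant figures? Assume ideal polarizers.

I ≈ 11.3 mW/cm²

Unpolarized light through the first polarizer → I₁ = 35.9 mW/cm²/2 = 17.95 mW/cm², polarized at 12°.
I₂ = I₁ · cos²(19°) = 17.95 · 0.894 = 16.05 mW/cm².
I₃ = I₂ · cos²(33°) = 16.05 · 0.7034 = 11.29 mW/cm².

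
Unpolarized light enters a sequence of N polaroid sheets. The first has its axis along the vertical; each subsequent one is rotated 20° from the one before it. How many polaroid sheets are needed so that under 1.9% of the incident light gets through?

N = 28

First polarizer halves the unpolarized light: factor 1/2.
Each further stage multiplies by cos²(20°) = 0.883.
After N polarizers: T = 0.5·0.883^(N−1). Require T < 0.019 ⇒ N−1 > ln(0.019/0.5)/ln(0.883) = 26.29, so N−1 ≥ 27 and N = 28.
Check: N=28 gives T = 0.01739 < 0.019; N=27 gives T = 0.01969.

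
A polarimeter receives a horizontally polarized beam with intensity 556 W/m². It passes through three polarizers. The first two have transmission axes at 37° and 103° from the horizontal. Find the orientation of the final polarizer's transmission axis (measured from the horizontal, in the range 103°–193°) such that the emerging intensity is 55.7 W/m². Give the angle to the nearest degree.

I₁ = I₀ cos²(37° − 0°) = I₀ cos²(37°) = 0.6378 I₀.
I₂ = I₁ cos²(103° − 37°) = 0.6378 I₀ · cos²(66°) = 0.1055 I₀.
Target fraction: 55.7 / 556 W/m² = 0.1002 of I₀.
Need I₃/I₀ = 0.1002, so cos²(θ − 103°) = 0.1002 / 0.1055 = 0.9494.
θ − 103° = arccos(√0.9494) = 13.0°, giving θ ≈ 103 + 13.0 = 116.0°.

θ ≈ 116°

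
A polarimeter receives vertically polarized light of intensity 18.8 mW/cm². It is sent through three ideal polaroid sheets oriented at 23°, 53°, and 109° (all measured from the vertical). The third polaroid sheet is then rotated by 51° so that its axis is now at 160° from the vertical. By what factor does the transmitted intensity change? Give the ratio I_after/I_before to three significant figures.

I_new/I_old ≈ 0.273

Before rotation:
I₁ = I₀ cos²(23° − 0°) = I₀ cos²(23°) = 0.8473 I₀.
I₂ = I₁ cos²(53° − 23°) = 0.8473 I₀ · cos²(30°) = 0.6355 I₀.
I₃ = I₂ cos²(109° − 53°) = 0.6355 I₀ · cos²(56°) = 0.1987 I₀.
After rotation:
I₁ = I₀ cos²(23° − 0°) = I₀ cos²(23°) = 0.8473 I₀.
I₂ = I₁ cos²(53° − 23°) = 0.8473 I₀ · cos²(30°) = 0.6355 I₀.
Angle between axes 2 and 3: 73°. I₃ = 0.6355 I₀ · cos²(73°) = 0.05432 I₀.
Ratio = 0.05432 / 0.1987 = 0.2734.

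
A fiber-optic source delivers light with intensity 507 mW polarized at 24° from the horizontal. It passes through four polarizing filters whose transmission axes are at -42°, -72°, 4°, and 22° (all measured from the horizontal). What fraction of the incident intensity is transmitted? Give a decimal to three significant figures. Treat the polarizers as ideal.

By Malus's law, I₁ = 507 mW · cos²(66°) = 83.88 mW.
I₂ = I₁ · cos²(30°) = 83.88 · 0.75 = 62.91 mW.
I₃ = I₂ · cos²(76°) = 62.91 · 0.05853 = 3.682 mW.
I₄ = I₃ · cos²(18°) = 3.682 · 0.9045 = 3.33 mW.
Transmitted fraction = 0.006568.

I/I₀ ≈ 0.00657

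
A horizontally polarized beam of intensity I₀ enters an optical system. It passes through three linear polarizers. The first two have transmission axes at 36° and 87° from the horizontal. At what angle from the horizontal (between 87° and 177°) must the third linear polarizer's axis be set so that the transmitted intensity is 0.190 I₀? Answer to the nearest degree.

θ ≈ 118°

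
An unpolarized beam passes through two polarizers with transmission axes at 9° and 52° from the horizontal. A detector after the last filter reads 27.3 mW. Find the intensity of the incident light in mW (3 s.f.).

I₀ ≈ 102 mW

Unpolarized light through the first polarizer → I₁ = ½ I₀, now polarized at 9°.
I₂ = I₁ cos²(52° − 9°) = 0.5 I₀ · cos²(43°) = 0.2674 I₀.
So 27.3 mW = 0.2674 I₀, giving I₀ = 27.3/0.2674 = 102.1 mW.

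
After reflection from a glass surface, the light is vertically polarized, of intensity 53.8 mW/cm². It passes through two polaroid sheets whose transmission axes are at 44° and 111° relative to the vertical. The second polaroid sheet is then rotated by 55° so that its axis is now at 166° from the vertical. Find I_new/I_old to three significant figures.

I_new/I_old ≈ 1.84

Before rotation:
By Malus's law, I₁ = I₀ cos²(44° − 0°) = I₀ cos²(44°) = 0.5174 I₀.
I₂ = I₁ cos²(111° − 44°) = 0.5174 I₀ · cos²(67°) = 0.079 I₀.
After rotation:
I₁ = I₀ cos²(44° − 0°) = I₀ cos²(44°) = 0.5174 I₀.
Angle between axes 1 and 2: 58°. I₂ = 0.5174 I₀ · cos²(58°) = 0.1453 I₀.
Ratio = 0.1453 / 0.079 = 1.839.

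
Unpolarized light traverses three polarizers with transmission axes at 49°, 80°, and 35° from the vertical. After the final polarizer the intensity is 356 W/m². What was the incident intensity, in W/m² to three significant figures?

Unpolarized light through the first polarizer → I₁ = ½ I₀, now polarized at 49°.
I₂ = I₁ cos²(80° − 49°) = 0.5 I₀ · cos²(31°) = 0.3674 I₀.
I₃ = I₂ cos²(35° − 80°) = 0.3674 I₀ · cos²(45°) = 0.1837 I₀.
So 356 W/m² = 0.1837 I₀, giving I₀ = 356/0.1837 = 1938 W/m².

I₀ ≈ 1940 W/m²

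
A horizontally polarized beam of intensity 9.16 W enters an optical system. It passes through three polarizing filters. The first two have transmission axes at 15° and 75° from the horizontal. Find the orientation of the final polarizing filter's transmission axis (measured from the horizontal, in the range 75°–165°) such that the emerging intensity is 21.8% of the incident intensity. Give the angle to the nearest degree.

By Malus's law, I₁ = I₀ cos²(15° − 0°) = I₀ cos²(15°) = 0.933 I₀.
I₂ = I₁ cos²(75° − 15°) = 0.933 I₀ · cos²(60°) = 0.2333 I₀.
Need I₃/I₀ = 0.218, so cos²(θ − 75°) = 0.218 / 0.2333 = 0.9346.
θ − 75° = arccos(√0.9346) = 14.8°, giving θ ≈ 75 + 14.8 = 89.8°.

θ ≈ 90°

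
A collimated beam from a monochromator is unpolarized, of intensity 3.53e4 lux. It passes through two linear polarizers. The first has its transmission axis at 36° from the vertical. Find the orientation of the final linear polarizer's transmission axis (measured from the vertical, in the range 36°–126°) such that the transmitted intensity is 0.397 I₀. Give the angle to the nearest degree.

Unpolarized light through the first polarizer → I₁ = ½ I₀, now polarized at 36°.
Need I₂/I₀ = 0.397, so cos²(θ − 36°) = 0.397 / 0.5 = 0.794.
θ − 36° = arccos(√0.794) = 27.0°, giving θ ≈ 36 + 27.0 = 63.0°.

θ ≈ 63°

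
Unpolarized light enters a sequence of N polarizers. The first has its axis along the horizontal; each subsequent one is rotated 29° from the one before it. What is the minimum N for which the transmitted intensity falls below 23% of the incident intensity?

First polarizer halves the unpolarized light: factor 1/2.
Each further stage multiplies by cos²(29°) = 0.765.
After N polarizers: T = 0.5·0.765^(N−1). Require T < 0.23 ⇒ N−1 > ln(0.23/0.5)/ln(0.765) = 2.90, so N−1 ≥ 3 and N = 4.
Check: N=4 gives T = 0.2238 < 0.23; N=3 gives T = 0.2926.

N = 4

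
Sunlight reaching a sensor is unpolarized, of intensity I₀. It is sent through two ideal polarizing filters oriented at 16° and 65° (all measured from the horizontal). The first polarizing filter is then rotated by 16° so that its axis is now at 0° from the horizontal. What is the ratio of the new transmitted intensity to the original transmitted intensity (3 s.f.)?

Before rotation:
Unpolarized light through the first polarizer → I₁ = ½ I₀, now polarized at 16°.
I₂ = I₁ cos²(65° − 16°) = 0.5 I₀ · cos²(49°) = 0.2152 I₀.
After rotation:
Unpolarized light through the first polarizer → I₁ = ½ I₀, now polarized at 0°.
I₂ = I₁ cos²(65° − 0°) = 0.5 I₀ · cos²(65°) = 0.0893 I₀.
Ratio = 0.0893 / 0.2152 = 0.415.

I_new/I_old ≈ 0.415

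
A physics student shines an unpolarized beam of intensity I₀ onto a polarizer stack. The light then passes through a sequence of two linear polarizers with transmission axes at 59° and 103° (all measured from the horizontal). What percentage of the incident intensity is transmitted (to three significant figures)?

≈ 25.9%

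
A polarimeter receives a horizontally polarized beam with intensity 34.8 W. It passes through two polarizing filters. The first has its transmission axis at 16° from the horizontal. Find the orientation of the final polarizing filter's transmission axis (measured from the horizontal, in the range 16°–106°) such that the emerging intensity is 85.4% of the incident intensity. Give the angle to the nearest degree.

I₁ = I₀ cos²(16° − 0°) = I₀ cos²(16°) = 0.924 I₀.
Need I₂/I₀ = 0.854, so cos²(θ − 16°) = 0.854 / 0.924 = 0.9242.
θ − 16° = arccos(√0.9242) = 16.0°, giving θ ≈ 16 + 16.0 = 32.0°.

θ ≈ 32°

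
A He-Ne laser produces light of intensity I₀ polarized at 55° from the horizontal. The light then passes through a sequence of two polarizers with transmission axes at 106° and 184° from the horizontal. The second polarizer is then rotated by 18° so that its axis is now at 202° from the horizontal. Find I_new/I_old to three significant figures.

I_new/I_old ≈ 0.253

Before rotation:
By Malus's law, I₁ = I₀ cos²(106° − 55°) = I₀ cos²(51°) = 0.396 I₀.
I₂ = I₁ cos²(184° − 106°) = 0.396 I₀ · cos²(78°) = 0.01712 I₀.
After rotation:
I₁ = I₀ cos²(106° − 55°) = I₀ cos²(51°) = 0.396 I₀.
Angle between axes 1 and 2: 84°. I₂ = 0.396 I₀ · cos²(84°) = 0.004327 I₀.
Ratio = 0.004327 / 0.01712 = 0.2528.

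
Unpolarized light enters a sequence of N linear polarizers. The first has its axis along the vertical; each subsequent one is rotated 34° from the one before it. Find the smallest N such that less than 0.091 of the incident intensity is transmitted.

N = 6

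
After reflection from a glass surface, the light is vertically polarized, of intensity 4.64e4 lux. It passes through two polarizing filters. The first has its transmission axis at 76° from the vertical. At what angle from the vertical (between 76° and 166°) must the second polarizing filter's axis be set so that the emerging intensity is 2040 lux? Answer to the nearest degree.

θ ≈ 106°

By Malus's law, I₁ = I₀ cos²(76° − 0°) = I₀ cos²(76°) = 0.05853 I₀.
Target fraction: 2040 / 4.64e4 lux = 0.04397 of I₀.
Need I₂/I₀ = 0.04397, so cos²(θ − 76°) = 0.04397 / 0.05853 = 0.7512.
θ − 76° = arccos(√0.7512) = 29.9°, giving θ ≈ 76 + 29.9 = 105.9°.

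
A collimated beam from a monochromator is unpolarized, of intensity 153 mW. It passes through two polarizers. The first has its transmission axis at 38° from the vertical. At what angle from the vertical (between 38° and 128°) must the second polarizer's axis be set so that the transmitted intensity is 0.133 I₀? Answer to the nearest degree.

θ ≈ 97°

Unpolarized light through the first polarizer → I₁ = ½ I₀, now polarized at 38°.
Need I₂/I₀ = 0.133, so cos²(θ − 38°) = 0.133 / 0.5 = 0.266.
θ − 38° = arccos(√0.266) = 59.0°, giving θ ≈ 38 + 59.0 = 97.0°.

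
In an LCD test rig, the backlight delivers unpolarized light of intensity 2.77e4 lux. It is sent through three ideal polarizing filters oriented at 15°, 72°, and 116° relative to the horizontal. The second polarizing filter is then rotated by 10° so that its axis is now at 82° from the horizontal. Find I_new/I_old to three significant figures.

I_new/I_old ≈ 0.684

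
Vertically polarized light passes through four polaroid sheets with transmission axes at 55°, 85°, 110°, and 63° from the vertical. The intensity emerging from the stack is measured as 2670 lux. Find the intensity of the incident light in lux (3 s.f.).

By Malus's law, I₁ = I₀ cos²(55° − 0°) = I₀ cos²(55°) = 0.329 I₀.
I₂ = I₁ cos²(85° − 55°) = 0.329 I₀ · cos²(30°) = 0.2467 I₀.
I₃ = I₂ cos²(110° − 85°) = 0.2467 I₀ · cos²(25°) = 0.2027 I₀.
I₄ = I₃ cos²(63° − 110°) = 0.2027 I₀ · cos²(47°) = 0.09427 I₀.
So 2670 lux = 0.09427 I₀, giving I₀ = 2670/0.09427 = 2.832e+04 lux.

I₀ ≈ 2.83e4 lux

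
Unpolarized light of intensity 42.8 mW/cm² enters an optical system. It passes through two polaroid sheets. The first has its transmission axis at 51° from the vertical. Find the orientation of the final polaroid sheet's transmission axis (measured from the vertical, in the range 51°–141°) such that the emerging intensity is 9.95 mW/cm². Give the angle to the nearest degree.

Unpolarized light through the first polarizer → I₁ = ½ I₀, now polarized at 51°.
Target fraction: 9.95 / 42.8 mW/cm² = 0.2325 of I₀.
Need I₂/I₀ = 0.2325, so cos²(θ − 51°) = 0.2325 / 0.5 = 0.465.
θ − 51° = arccos(√0.465) = 47.0°, giving θ ≈ 51 + 47.0 = 98.0°.

θ ≈ 98°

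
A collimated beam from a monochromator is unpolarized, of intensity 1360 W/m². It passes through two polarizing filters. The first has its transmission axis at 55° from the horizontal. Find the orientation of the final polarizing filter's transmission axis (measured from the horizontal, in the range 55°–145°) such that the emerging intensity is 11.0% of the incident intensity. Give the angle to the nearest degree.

θ ≈ 117°

Unpolarized light through the first polarizer → I₁ = ½ I₀, now polarized at 55°.
Need I₂/I₀ = 0.11, so cos²(θ − 55°) = 0.11 / 0.5 = 0.22.
θ − 55° = arccos(√0.22) = 62.0°, giving θ ≈ 55 + 62.0 = 117.0°.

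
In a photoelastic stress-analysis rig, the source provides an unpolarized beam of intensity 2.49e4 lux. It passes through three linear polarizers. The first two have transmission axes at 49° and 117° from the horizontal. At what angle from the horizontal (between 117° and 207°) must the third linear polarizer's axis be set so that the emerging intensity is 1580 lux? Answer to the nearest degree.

θ ≈ 135°

Unpolarized light through the first polarizer → I₁ = ½ I₀, now polarized at 49°.
I₂ = I₁ cos²(117° − 49°) = 0.5 I₀ · cos²(68°) = 0.07017 I₀.
Target fraction: 1580 / 2.49e4 lux = 0.06345 of I₀.
Need I₃/I₀ = 0.06345, so cos²(θ − 117°) = 0.06345 / 0.07017 = 0.9044.
θ − 117° = arccos(√0.9044) = 18.0°, giving θ ≈ 117 + 18.0 = 135.0°.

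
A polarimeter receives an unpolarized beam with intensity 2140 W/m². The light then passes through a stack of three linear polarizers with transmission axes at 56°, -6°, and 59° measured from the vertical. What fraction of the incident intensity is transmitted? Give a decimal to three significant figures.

I/I₀ ≈ 0.0197

Unpolarized light through the first polarizer → I₁ = 2140 W/m²/2 = 1070 W/m², polarized at 56°.
I₂ = I₁ · cos²(62°) = 1070 · 0.2204 = 235.8 W/m².
I₃ = I₂ · cos²(65°) = 235.8 · 0.1786 = 42.12 W/m².
Transmitted fraction = 0.01968.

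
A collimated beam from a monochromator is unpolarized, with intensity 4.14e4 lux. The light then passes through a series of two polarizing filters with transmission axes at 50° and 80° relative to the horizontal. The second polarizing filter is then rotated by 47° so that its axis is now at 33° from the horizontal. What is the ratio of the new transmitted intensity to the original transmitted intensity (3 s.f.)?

I_new/I_old ≈ 1.22

Before rotation:
Unpolarized light through the first polarizer → I₁ = ½ I₀, now polarized at 50°.
I₂ = I₁ cos²(80° − 50°) = 0.5 I₀ · cos²(30°) = 0.375 I₀.
After rotation:
Unpolarized light through the first polarizer → I₁ = ½ I₀, now polarized at 50°.
I₂ = I₁ cos²(33° − 50°) = 0.5 I₀ · cos²(17°) = 0.4573 I₀.
Ratio = 0.4573 / 0.375 = 1.219.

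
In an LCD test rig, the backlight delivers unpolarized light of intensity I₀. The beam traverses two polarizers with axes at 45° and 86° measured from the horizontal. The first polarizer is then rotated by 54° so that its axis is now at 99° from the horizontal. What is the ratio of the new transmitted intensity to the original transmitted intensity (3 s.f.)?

Before rotation:
Unpolarized light through the first polarizer → I₁ = ½ I₀, now polarized at 45°.
I₂ = I₁ cos²(86° − 45°) = 0.5 I₀ · cos²(41°) = 0.2848 I₀.
After rotation:
Unpolarized light through the first polarizer → I₁ = ½ I₀, now polarized at 99°.
I₂ = I₁ cos²(86° − 99°) = 0.5 I₀ · cos²(13°) = 0.4747 I₀.
Ratio = 0.4747 / 0.2848 = 1.667.

I_new/I_old ≈ 1.67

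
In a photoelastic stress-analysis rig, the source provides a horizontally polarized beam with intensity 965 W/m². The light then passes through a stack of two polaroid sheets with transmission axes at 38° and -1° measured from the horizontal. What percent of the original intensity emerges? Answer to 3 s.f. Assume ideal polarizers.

≈ 37.5%

I₁ = 965 W/m² · cos²(38°) = 599.2 W/m².
I₂ = I₁ · cos²(39°) = 599.2 · 0.604 = 361.9 W/m².
That is 37.5% of the incident intensity.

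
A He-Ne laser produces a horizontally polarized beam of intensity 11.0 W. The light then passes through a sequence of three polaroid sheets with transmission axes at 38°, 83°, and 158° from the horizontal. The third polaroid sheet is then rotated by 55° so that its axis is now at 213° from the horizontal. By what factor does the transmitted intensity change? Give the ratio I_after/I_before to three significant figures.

Before rotation:
By Malus's law, I₁ = I₀ cos²(38° − 0°) = I₀ cos²(38°) = 0.621 I₀.
I₂ = I₁ cos²(83° − 38°) = 0.621 I₀ · cos²(45°) = 0.3105 I₀.
I₃ = I₂ cos²(158° − 83°) = 0.3105 I₀ · cos²(75°) = 0.0208 I₀.
After rotation:
I₁ = I₀ cos²(38° − 0°) = I₀ cos²(38°) = 0.621 I₀.
I₂ = I₁ cos²(83° − 38°) = 0.621 I₀ · cos²(45°) = 0.3105 I₀.
Angle between axes 2 and 3: 50°. I₃ = 0.3105 I₀ · cos²(50°) = 0.1283 I₀.
Ratio = 0.1283 / 0.0208 = 6.168.

I_new/I_old ≈ 6.17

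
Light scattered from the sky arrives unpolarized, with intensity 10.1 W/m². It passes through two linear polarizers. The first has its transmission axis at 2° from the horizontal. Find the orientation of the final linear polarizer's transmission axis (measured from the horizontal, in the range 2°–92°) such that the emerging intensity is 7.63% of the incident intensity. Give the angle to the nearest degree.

θ ≈ 69°

Unpolarized light through the first polarizer → I₁ = ½ I₀, now polarized at 2°.
Need I₂/I₀ = 0.0763, so cos²(θ − 2°) = 0.0763 / 0.5 = 0.1526.
θ − 2° = arccos(√0.1526) = 67.0°, giving θ ≈ 2 + 67.0 = 69.0°.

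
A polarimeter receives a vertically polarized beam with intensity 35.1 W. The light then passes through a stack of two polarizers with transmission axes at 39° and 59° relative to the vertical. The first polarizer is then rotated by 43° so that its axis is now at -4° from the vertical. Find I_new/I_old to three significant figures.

I_new/I_old ≈ 0.385

Before rotation:
By Malus's law, I₁ = I₀ cos²(39° − 0°) = I₀ cos²(39°) = 0.604 I₀.
I₂ = I₁ cos²(59° − 39°) = 0.604 I₀ · cos²(20°) = 0.5333 I₀.
After rotation:
I₁ = I₀ cos²(-4° − 0°) = I₀ cos²(4°) = 0.9951 I₀.
I₂ = I₁ cos²(59° + 4°) = 0.9951 I₀ · cos²(63°) = 0.2051 I₀.
Ratio = 0.2051 / 0.5333 = 0.3846.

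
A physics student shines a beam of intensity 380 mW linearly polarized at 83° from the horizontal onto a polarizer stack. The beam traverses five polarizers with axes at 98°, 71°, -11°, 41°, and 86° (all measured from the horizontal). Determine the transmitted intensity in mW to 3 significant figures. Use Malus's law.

I ≈ 1.03 mW

By Malus's law, I₁ = 380 mW · cos²(15°) = 354.5 mW.
I₂ = I₁ · cos²(27°) = 354.5 · 0.7939 = 281.5 mW.
I₃ = I₂ · cos²(82°) = 281.5 · 0.01937 = 5.452 mW.
I₄ = I₃ · cos²(52°) = 5.452 · 0.379 = 2.066 mW.
I₅ = I₄ · cos²(45°) = 2.066 · 0.5 = 1.033 mW.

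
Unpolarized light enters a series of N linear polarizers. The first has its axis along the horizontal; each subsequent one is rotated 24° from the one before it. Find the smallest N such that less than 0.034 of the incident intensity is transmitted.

N = 16

First polarizer halves the unpolarized light: factor 1/2.
Each further stage multiplies by cos²(24°) = 0.8346.
After N polarizers: T = 0.5·0.8346^(N−1). Require T < 0.034 ⇒ N−1 > ln(0.034/0.5)/ln(0.8346) = 14.86, so N−1 ≥ 15 and N = 16.
Check: N=16 gives T = 0.03318 < 0.034; N=15 gives T = 0.03976.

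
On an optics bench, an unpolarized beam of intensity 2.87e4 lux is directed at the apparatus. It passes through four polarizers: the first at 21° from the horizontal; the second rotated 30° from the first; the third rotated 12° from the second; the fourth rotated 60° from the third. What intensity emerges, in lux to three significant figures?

I ≈ 2570 lux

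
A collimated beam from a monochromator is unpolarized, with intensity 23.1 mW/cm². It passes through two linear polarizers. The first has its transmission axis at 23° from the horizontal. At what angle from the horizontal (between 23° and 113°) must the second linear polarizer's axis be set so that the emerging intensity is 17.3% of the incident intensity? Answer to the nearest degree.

θ ≈ 77°

Unpolarized light through the first polarizer → I₁ = ½ I₀, now polarized at 23°.
Need I₂/I₀ = 0.173, so cos²(θ − 23°) = 0.173 / 0.5 = 0.346.
θ − 23° = arccos(√0.346) = 54.0°, giving θ ≈ 23 + 54.0 = 77.0°.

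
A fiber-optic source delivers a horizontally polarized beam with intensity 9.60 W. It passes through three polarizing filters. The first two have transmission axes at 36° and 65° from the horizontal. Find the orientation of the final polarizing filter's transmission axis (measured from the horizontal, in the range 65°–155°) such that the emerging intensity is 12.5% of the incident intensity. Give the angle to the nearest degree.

θ ≈ 125°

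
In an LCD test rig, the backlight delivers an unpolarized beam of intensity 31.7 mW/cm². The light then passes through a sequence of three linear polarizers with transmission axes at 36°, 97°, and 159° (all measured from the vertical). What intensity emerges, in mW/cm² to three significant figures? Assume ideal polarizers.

I ≈ 0.821 mW/cm²

Unpolarized light through the first polarizer → I₁ = 31.7 mW/cm²/2 = 15.85 mW/cm², polarized at 36°.
I₂ = I₁ · cos²(61°) = 15.85 · 0.235 = 3.725 mW/cm².
I₃ = I₂ · cos²(62°) = 3.725 · 0.2204 = 0.8211 mW/cm².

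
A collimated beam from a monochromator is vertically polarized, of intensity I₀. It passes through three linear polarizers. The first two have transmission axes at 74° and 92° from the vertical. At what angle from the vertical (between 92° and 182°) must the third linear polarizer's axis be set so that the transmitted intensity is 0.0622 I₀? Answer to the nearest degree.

θ ≈ 110°

By Malus's law, I₁ = I₀ cos²(74° − 0°) = I₀ cos²(74°) = 0.07598 I₀.
I₂ = I₁ cos²(92° − 74°) = 0.07598 I₀ · cos²(18°) = 0.06872 I₀.
Need I₃/I₀ = 0.0622, so cos²(θ − 92°) = 0.0622 / 0.06872 = 0.9051.
θ − 92° = arccos(√0.9051) = 17.9°, giving θ ≈ 92 + 17.9 = 109.9°.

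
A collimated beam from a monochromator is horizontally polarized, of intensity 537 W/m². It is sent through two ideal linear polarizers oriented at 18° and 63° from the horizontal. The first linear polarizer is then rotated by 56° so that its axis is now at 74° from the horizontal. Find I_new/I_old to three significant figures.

I_new/I_old ≈ 0.162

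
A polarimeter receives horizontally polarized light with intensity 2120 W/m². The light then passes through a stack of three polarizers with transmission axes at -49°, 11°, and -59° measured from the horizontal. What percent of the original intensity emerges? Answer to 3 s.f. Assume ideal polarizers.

≈ 1.26%

I₁ = 2120 W/m² · cos²(49°) = 912.5 W/m².
I₂ = I₁ · cos²(60°) = 912.5 · 0.25 = 228.1 W/m².
I₃ = I₂ · cos²(70°) = 228.1 · 0.117 = 26.68 W/m².
That is 1.259% of the incident intensity.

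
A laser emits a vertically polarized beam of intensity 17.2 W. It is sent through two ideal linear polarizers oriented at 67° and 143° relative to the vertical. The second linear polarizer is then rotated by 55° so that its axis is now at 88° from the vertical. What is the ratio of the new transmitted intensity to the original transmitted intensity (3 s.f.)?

I_new/I_old ≈ 14.9

Before rotation:
I₁ = I₀ cos²(67° − 0°) = I₀ cos²(67°) = 0.1527 I₀.
I₂ = I₁ cos²(143° − 67°) = 0.1527 I₀ · cos²(76°) = 0.008935 I₀.
After rotation:
I₁ = I₀ cos²(67° − 0°) = I₀ cos²(67°) = 0.1527 I₀.
I₂ = I₁ cos²(88° − 67°) = 0.1527 I₀ · cos²(21°) = 0.1331 I₀.
Ratio = 0.1331 / 0.008935 = 14.89.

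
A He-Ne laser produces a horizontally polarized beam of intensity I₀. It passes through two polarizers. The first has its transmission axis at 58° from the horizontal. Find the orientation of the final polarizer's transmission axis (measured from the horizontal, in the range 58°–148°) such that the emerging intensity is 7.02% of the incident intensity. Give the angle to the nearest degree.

I₁ = I₀ cos²(58° − 0°) = I₀ cos²(58°) = 0.2808 I₀.
Need I₂/I₀ = 0.0702, so cos²(θ − 58°) = 0.0702 / 0.2808 = 0.25.
θ − 58° = arccos(√0.25) = 60.0°, giving θ ≈ 58 + 60.0 = 118.0°.

θ ≈ 118°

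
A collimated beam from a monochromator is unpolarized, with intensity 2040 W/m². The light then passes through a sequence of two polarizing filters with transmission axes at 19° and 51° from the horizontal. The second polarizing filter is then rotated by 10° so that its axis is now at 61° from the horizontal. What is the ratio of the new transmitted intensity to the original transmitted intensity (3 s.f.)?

I_new/I_old ≈ 0.768

Before rotation:
Unpolarized light through the first polarizer → I₁ = ½ I₀, now polarized at 19°.
I₂ = I₁ cos²(51° − 19°) = 0.5 I₀ · cos²(32°) = 0.3596 I₀.
After rotation:
Unpolarized light through the first polarizer → I₁ = ½ I₀, now polarized at 19°.
I₂ = I₁ cos²(61° − 19°) = 0.5 I₀ · cos²(42°) = 0.2761 I₀.
Ratio = 0.2761 / 0.3596 = 0.7679.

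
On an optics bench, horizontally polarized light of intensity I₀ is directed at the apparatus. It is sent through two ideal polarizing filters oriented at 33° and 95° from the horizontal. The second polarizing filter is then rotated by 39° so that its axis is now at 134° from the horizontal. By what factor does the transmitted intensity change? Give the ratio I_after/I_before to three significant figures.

I_new/I_old ≈ 0.165

Before rotation:
I₁ = I₀ cos²(33° − 0°) = I₀ cos²(33°) = 0.7034 I₀.
I₂ = I₁ cos²(95° − 33°) = 0.7034 I₀ · cos²(62°) = 0.155 I₀.
After rotation:
I₁ = I₀ cos²(33° − 0°) = I₀ cos²(33°) = 0.7034 I₀.
Angle between axes 1 and 2: 79°. I₂ = 0.7034 I₀ · cos²(79°) = 0.02561 I₀.
Ratio = 0.02561 / 0.155 = 0.1652.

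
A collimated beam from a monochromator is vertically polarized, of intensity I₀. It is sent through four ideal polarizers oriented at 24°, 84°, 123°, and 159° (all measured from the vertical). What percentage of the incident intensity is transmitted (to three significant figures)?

I₁ = I₀ cos²(24° − 0°) = I₀ cos²(24°) = 0.8346 I₀.
I₂ = I₁ cos²(84° − 24°) = 0.8346 I₀ · cos²(60°) = 0.2086 I₀.
I₃ = I₂ cos²(123° − 84°) = 0.2086 I₀ · cos²(39°) = 0.126 I₀.
I₄ = I₃ cos²(159° − 123°) = 0.126 I₀ · cos²(36°) = 0.08247 I₀.
That is 8.247% of the incident intensity.

≈ 8.25%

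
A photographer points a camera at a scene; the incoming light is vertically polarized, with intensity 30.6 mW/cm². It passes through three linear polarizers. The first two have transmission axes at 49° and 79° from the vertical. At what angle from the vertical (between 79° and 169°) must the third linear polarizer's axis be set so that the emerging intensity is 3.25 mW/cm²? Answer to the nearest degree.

I₁ = I₀ cos²(49° − 0°) = I₀ cos²(49°) = 0.4304 I₀.
I₂ = I₁ cos²(79° − 49°) = 0.4304 I₀ · cos²(30°) = 0.3228 I₀.
Target fraction: 3.25 / 30.6 mW/cm² = 0.1062 of I₀.
Need I₃/I₀ = 0.1062, so cos²(θ − 79°) = 0.1062 / 0.3228 = 0.329.
θ − 79° = arccos(√0.329) = 55.0°, giving θ ≈ 79 + 55.0 = 134.0°.

θ ≈ 134°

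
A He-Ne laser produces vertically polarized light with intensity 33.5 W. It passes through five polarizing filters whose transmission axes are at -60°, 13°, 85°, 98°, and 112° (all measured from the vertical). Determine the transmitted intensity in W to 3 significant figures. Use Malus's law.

I ≈ 0.0611 W

By Malus's law, I₁ = 33.5 W · cos²(60°) = 8.375 W.
I₂ = I₁ · cos²(73°) = 8.375 · 0.08548 = 0.7159 W.
I₃ = I₂ · cos²(72°) = 0.7159 · 0.09549 = 0.06836 W.
I₄ = I₃ · cos²(13°) = 0.06836 · 0.9494 = 0.0649 W.
I₅ = I₄ · cos²(14°) = 0.0649 · 0.9415 = 0.0611 W.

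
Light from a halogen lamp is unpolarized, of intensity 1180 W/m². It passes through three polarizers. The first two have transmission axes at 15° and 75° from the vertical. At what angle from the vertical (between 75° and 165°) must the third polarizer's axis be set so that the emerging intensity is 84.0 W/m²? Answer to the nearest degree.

θ ≈ 116°

Unpolarized light through the first polarizer → I₁ = ½ I₀, now polarized at 15°.
I₂ = I₁ cos²(75° − 15°) = 0.5 I₀ · cos²(60°) = 0.125 I₀.
Target fraction: 84.0 / 1180 W/m² = 0.07119 of I₀.
Need I₃/I₀ = 0.07119, so cos²(θ − 75°) = 0.07119 / 0.125 = 0.5695.
θ − 75° = arccos(√0.5695) = 41.0°, giving θ ≈ 75 + 41.0 = 116.0°.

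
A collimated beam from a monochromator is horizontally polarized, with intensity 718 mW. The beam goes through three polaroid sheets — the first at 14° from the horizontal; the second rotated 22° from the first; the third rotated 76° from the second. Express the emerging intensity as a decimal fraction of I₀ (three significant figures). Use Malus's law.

By Malus's law, I₁ = 718 mW · cos²(14°) = 676 mW.
I₂ = I₁ · cos²(22°) = 676 · 0.8597 = 581.1 mW.
I₃ = I₂ · cos²(76°) = 581.1 · 0.05853 = 34.01 mW.
Transmitted fraction = 0.04737.

I/I₀ ≈ 0.0474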